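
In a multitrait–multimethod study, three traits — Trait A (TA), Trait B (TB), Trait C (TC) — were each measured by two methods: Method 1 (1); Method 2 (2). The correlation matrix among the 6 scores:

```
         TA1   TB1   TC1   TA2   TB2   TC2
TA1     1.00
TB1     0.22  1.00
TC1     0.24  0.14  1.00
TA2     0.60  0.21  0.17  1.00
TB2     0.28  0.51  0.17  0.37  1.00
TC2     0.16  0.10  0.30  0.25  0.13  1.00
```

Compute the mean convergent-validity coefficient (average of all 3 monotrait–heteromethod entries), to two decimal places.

Convergent values: 0.60, 0.51, 0.30; mean = 1.41/3 = 0.47.

0.47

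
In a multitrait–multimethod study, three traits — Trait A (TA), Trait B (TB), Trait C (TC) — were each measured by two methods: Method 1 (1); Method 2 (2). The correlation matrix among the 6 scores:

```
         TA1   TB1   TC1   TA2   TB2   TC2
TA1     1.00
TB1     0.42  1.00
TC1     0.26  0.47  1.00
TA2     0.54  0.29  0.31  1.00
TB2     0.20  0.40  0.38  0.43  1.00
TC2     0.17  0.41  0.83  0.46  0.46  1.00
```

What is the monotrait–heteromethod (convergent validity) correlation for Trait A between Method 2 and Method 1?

Same trait (TA), different methods: r(TA2, TA1) = 0.54.

0.54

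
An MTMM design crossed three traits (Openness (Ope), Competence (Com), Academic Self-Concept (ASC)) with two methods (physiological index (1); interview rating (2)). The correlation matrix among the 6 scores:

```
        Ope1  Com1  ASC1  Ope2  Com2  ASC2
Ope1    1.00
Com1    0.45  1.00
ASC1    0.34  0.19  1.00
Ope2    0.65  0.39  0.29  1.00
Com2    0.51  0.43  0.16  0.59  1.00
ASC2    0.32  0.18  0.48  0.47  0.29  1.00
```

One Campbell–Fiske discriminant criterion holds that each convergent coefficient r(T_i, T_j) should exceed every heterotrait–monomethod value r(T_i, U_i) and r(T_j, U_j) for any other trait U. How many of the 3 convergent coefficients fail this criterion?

1

Each convergent coefficient versus the relevant comparison correlations:
Ope (methods 1·2): 0.65 vs {0.45, 0.59, 0.34, 0.47} → pass.
Com (methods 1·2): 0.43 vs {0.45, 0.59, 0.19, 0.29} → fail.
ASC (methods 1·2): 0.48 vs {0.34, 0.47, 0.19, 0.29} → pass.
1 of 3 fail.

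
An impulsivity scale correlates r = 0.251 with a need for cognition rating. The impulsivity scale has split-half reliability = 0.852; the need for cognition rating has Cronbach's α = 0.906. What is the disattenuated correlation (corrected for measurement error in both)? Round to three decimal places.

r_true = r_obs / √(r_xx · r_yy) = 0.251 / √(0.852 × 0.906) = 0.251 / √0.771912 = 0.251 / 0.8786 ≈ 0.286.

0.286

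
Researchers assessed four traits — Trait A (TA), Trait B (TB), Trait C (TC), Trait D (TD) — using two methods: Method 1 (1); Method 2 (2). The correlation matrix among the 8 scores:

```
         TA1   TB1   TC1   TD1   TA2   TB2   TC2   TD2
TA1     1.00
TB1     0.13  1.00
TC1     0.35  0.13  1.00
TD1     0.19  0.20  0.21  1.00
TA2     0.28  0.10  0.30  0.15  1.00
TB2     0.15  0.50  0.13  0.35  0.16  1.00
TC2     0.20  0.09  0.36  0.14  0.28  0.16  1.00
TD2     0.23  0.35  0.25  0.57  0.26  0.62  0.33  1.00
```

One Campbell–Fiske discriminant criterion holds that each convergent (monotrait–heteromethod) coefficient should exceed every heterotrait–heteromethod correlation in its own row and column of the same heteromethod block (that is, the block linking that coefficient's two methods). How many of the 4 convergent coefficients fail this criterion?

1

Each convergent coefficient versus the relevant comparison correlations:
TA (methods 1·2): 0.28 vs {0.15, 0.10, 0.20, 0.30, 0.23, 0.15} → fail.
TB (methods 1·2): 0.50 vs {0.10, 0.15, 0.09, 0.13, 0.35, 0.35} → pass.
TC (methods 1·2): 0.36 vs {0.30, 0.20, 0.13, 0.09, 0.25, 0.14} → pass.
TD (methods 1·2): 0.57 vs {0.15, 0.23, 0.35, 0.35, 0.14, 0.25} → pass.
1 of 4 fail.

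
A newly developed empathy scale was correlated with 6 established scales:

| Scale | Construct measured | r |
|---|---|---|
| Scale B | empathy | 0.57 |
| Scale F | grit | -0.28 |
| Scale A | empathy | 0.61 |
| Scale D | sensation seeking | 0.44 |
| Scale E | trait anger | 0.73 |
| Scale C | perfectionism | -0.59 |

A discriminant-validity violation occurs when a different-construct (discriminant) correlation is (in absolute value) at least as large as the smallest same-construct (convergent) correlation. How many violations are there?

Convergent (same construct = empathy): Scale B, Scale A.
Smallest convergent = 0.57. Discriminant |r|: 0.28, 0.44, 0.73, 0.59; count ≥ 0.57 → 2.

2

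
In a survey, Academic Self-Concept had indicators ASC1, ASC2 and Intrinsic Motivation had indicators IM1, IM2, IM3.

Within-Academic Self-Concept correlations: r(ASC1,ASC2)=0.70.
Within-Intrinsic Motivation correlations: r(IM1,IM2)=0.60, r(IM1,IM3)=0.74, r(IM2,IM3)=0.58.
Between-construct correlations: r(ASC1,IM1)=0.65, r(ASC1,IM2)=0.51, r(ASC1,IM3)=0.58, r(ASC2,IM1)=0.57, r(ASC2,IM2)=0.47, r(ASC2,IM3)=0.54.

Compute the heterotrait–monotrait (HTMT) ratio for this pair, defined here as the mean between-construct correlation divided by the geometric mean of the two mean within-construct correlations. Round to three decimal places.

0.827

Mean heterotrait r = 3.32/6 = 0.5533.
Mean within-ASC = 0.70/1 = 0.7000; mean within-IM = 1.92/3 = 0.6400.
Geometric mean = √(0.7000 × 0.6400) = 0.6693.
HTMT = 0.5533 / 0.6693 = 0.827.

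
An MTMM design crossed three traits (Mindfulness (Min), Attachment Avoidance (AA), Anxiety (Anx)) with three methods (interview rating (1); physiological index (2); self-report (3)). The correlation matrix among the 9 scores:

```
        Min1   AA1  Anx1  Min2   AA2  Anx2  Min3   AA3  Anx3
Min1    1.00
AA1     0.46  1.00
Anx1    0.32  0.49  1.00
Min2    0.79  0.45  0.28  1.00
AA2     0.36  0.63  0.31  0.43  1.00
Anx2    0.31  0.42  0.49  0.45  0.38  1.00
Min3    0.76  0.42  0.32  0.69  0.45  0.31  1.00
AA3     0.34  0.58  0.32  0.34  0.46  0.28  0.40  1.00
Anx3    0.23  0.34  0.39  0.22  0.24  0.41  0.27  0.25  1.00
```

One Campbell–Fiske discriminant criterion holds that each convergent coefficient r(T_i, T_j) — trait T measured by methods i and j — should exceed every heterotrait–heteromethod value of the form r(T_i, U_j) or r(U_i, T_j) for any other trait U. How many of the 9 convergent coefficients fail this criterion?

0

Checking each validity diagonal entry against its comparison values:
Min (methods 1·2): 0.79 vs {0.36, 0.45, 0.31, 0.28} → pass.
Min (methods 1·3): 0.76 vs {0.34, 0.42, 0.23, 0.32} → pass.
Min (methods 2·3): 0.69 vs {0.34, 0.45, 0.22, 0.31} → pass.
AA (methods 1·2): 0.63 vs {0.45, 0.36, 0.42, 0.31} → pass.
AA (methods 1·3): 0.58 vs {0.42, 0.34, 0.34, 0.32} → pass.
AA (methods 2·3): 0.46 vs {0.45, 0.34, 0.24, 0.28} → pass.
Anx (methods 1·2): 0.49 vs {0.28, 0.31, 0.31, 0.42} → pass.
Anx (methods 1·3): 0.39 vs {0.32, 0.23, 0.32, 0.34} → pass.
Anx (methods 2·3): 0.41 vs {0.31, 0.22, 0.28, 0.24} → pass.
0 of 9 fail.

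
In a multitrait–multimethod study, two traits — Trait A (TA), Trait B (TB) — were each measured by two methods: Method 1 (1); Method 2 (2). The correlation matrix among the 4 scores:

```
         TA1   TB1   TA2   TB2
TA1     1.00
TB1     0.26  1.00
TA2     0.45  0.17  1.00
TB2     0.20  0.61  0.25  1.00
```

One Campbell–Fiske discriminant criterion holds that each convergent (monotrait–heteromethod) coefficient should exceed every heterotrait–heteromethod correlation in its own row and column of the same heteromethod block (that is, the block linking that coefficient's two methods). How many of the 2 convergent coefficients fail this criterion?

Convergent coefficients and their comparison sets:
TA (methods 1·2): 0.45 vs {0.20, 0.17} → pass.
TB (methods 1·2): 0.61 vs {0.17, 0.20} → pass.
0 of 2 fail.

0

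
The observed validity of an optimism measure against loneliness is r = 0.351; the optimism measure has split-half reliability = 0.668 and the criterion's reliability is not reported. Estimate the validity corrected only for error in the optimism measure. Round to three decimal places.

0.429

Single correction: r_c = r_obs / √r_xx = 0.351 / √0.668 = 0.351 / 0.8173 ≈ 0.429.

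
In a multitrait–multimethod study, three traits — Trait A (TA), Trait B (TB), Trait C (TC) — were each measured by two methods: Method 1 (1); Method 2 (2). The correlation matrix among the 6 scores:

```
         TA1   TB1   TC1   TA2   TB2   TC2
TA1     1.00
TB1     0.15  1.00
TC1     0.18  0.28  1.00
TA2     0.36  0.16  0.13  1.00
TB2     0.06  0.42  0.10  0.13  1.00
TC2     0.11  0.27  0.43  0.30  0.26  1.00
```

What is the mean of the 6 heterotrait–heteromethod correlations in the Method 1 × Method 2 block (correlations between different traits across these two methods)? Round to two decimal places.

HTHM values (method 1 × method 2): 0.06, 0.11, 0.16, 0.27, 0.13, 0.10; mean = 0.83/6 = 0.14.

0.14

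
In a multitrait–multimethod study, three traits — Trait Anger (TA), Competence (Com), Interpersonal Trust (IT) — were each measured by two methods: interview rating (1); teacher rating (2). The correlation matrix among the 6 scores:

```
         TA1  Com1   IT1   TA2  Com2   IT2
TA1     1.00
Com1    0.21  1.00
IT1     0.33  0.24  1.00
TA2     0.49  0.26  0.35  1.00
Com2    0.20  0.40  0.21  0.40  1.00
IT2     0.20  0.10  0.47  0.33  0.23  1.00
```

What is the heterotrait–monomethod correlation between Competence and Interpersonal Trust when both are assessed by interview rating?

Different traits, same method: r(Com1, IT1) = 0.24.

0.24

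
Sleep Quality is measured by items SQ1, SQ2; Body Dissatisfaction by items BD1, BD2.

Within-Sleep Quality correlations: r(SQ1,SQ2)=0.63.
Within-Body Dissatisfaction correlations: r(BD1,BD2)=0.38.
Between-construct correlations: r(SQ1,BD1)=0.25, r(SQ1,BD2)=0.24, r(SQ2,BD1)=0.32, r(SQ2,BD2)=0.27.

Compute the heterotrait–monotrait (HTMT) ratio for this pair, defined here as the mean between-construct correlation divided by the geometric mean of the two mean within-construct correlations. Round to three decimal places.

Between-construct mean = 1.08/4 = 0.2700.
Mean within-SQ = 0.63/1 = 0.6300; mean within-BD = 0.38/1 = 0.3800.
Geometric mean = √(0.6300 × 0.3800) = 0.4893.
HTMT = 0.2700 / 0.4893 = 0.552.

0.552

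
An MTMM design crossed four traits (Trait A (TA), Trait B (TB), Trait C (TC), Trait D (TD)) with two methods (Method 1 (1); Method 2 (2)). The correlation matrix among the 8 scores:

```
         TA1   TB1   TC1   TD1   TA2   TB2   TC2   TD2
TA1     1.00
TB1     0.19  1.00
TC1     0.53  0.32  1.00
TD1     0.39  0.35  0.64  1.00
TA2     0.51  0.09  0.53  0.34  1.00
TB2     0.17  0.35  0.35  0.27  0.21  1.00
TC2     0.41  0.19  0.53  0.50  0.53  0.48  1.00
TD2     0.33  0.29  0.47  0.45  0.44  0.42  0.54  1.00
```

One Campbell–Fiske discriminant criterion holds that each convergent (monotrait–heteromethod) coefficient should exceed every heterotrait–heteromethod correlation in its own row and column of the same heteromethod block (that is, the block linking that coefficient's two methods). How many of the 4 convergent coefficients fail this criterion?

Each convergent coefficient versus the relevant comparison correlations:
TA (methods 1·2): 0.51 vs {0.17, 0.09, 0.41, 0.53, 0.33, 0.34} → fail.
TB (methods 1·2): 0.35 vs {0.09, 0.17, 0.19, 0.35, 0.29, 0.27} → fail.
TC (methods 1·2): 0.53 vs {0.53, 0.41, 0.35, 0.19, 0.47, 0.50} → fail.
TD (methods 1·2): 0.45 vs {0.34, 0.33, 0.27, 0.29, 0.50, 0.47} → fail.
4 of 4 fail.

4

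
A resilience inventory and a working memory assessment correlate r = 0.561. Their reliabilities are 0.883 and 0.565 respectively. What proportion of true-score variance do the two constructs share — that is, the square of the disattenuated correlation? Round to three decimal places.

Disattenuated r = 0.561 / √(0.883 × 0.565) = 0.561 / 0.7063 = 0.7943.
Shared true-score variance = 0.7943² = 0.6309 ≈ 0.631.

0.631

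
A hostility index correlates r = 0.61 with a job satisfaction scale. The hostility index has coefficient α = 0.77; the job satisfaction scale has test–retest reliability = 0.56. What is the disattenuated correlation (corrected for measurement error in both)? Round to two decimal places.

0.93

r_true = r_obs / √(r_xx · r_yy) = 0.61 / √(0.77 × 0.56) = 0.61 / √0.4312 = 0.61 / 0.6567 ≈ 0.93.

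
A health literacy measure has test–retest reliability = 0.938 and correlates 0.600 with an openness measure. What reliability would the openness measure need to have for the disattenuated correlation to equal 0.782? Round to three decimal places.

0.628

r_true = r_obs / √(r_xx · r_yy) ⇒ 0.782 = 0.600 / √(0.938 · r_yy).
√(0.938 · r_yy) = 0.600 / 0.782 = 0.7673; 0.938 · r_yy = 0.5887; r_yy = 0.5887 / 0.938 ≈ 0.628.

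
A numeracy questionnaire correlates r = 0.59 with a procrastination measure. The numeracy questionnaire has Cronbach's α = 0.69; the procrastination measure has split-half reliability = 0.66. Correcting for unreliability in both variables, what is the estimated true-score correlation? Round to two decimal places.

r_true = r_obs / √(r_xx · r_yy) = 0.59 / √(0.69 × 0.66) = 0.59 / √0.4554 = 0.59 / 0.6748 ≈ 0.87.

0.87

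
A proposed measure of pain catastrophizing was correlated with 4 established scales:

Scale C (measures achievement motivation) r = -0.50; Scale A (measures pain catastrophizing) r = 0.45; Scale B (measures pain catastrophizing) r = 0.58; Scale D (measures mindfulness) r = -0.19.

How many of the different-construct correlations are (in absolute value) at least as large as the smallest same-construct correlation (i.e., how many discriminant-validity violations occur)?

Convergent (same construct = pain catastrophizing): Scale A, Scale B.
Smallest convergent = 0.45. Discriminant |r|: 0.50, 0.19; count ≥ 0.45 → 1.

1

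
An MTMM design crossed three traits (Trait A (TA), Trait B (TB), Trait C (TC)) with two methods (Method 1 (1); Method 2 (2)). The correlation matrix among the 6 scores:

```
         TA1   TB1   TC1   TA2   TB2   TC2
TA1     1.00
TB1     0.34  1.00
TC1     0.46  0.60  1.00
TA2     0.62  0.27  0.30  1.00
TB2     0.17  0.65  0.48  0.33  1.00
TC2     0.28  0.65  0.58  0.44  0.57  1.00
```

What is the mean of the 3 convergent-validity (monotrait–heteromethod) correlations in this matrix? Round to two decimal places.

0.62

Convergent values: 0.62, 0.65, 0.58; mean = 1.85/3 = 0.62.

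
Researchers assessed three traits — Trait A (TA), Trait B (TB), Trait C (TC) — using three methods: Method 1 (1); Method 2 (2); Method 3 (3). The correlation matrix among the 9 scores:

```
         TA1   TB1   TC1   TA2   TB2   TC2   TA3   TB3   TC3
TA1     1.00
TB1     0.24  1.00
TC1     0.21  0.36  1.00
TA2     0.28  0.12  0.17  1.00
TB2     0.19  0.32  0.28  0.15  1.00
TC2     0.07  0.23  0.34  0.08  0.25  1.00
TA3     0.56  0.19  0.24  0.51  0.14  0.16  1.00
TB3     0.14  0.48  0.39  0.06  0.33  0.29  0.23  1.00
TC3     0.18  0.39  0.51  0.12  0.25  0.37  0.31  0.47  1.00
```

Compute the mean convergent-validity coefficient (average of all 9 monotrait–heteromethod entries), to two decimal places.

0.41

Convergent values: 0.28, 0.56, 0.51, 0.32, 0.48, 0.33, 0.34, 0.51, 0.37; mean = 3.70/9 = 0.41.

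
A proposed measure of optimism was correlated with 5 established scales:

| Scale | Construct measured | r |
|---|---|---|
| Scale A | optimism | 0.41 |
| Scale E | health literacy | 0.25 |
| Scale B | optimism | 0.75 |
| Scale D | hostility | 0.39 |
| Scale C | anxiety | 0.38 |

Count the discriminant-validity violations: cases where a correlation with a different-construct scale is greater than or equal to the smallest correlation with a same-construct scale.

Convergent (same construct = optimism): Scale A, Scale B.
Smallest convergent = 0.41. Discriminant values: 0.25, 0.39, 0.38; count ≥ 0.41 → 0.

0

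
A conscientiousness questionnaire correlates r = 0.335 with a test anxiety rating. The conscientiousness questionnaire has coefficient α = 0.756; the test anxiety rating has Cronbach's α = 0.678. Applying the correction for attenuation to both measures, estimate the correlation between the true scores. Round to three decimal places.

0.468

r_true = r_obs / √(r_xx · r_yy) = 0.335 / √(0.756 × 0.678) = 0.335 / √0.512568 = 0.335 / 0.7159 ≈ 0.468.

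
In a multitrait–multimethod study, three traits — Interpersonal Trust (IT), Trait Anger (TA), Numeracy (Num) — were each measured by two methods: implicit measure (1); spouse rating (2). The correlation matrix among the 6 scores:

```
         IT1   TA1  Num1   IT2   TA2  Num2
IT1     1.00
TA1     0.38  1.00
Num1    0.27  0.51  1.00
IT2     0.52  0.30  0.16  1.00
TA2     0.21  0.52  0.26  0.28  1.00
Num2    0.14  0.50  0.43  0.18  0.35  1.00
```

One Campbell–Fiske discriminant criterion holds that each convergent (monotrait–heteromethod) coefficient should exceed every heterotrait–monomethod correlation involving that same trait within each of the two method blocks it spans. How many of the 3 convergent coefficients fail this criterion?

Checking each validity diagonal entry against its comparison values:
IT (methods 1·2): 0.52 vs {0.38, 0.28, 0.27, 0.18} → pass.
TA (methods 1·2): 0.52 vs {0.38, 0.28, 0.51, 0.35} → pass.
Num (methods 1·2): 0.43 vs {0.27, 0.18, 0.51, 0.35} → fail.
1 of 3 fail.

1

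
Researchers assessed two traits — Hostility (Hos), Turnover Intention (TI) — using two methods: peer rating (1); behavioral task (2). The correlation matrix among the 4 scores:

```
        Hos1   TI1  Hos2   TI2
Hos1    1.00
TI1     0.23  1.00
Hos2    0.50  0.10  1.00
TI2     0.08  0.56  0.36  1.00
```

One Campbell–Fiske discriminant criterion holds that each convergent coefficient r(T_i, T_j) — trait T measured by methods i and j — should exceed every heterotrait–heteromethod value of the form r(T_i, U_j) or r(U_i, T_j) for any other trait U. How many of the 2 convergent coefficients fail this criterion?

0

Convergent coefficients and their comparison sets:
Hos (methods 1·2): 0.50 vs {0.08, 0.10} → pass.
TI (methods 1·2): 0.56 vs {0.10, 0.08} → pass.
0 of 2 fail.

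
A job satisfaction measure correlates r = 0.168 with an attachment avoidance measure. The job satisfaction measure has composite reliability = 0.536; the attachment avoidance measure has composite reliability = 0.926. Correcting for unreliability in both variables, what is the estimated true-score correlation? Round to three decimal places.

0.238

r_true = r_obs / √(r_xx · r_yy) = 0.168 / √(0.536 × 0.926) = 0.168 / √0.496336 = 0.168 / 0.7045 ≈ 0.238.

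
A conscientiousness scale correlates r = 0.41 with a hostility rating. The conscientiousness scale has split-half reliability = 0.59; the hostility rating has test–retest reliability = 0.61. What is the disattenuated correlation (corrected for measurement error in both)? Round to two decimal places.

0.68

r_true = r_obs / √(r_xx · r_yy) = 0.41 / √(0.59 × 0.61) = 0.41 / √0.3599 = 0.41 / 0.5999 ≈ 0.68.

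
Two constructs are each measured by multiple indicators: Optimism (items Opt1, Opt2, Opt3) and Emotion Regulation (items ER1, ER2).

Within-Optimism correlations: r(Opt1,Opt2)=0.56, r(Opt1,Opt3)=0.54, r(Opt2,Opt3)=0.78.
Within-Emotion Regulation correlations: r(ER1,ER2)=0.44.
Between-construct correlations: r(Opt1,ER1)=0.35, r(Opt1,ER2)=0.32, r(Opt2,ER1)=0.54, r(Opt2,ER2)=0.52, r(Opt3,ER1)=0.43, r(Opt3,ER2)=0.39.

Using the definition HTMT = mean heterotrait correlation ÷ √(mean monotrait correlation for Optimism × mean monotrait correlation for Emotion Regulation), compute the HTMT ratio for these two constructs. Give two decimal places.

0.81

Mean heterotrait r = 2.55/6 = 0.4250.
Mean within-Opt = 1.88/3 = 0.6267; mean within-ER = 0.44/1 = 0.4400.
Geometric mean = √(0.6267 × 0.4400) = 0.5251.
HTMT = 0.4250 / 0.5251 = 0.81.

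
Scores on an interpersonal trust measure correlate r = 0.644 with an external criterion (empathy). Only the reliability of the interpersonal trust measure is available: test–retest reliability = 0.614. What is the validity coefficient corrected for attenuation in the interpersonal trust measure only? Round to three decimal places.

Single correction: r_c = r_obs / √r_xx = 0.644 / √0.614 = 0.644 / 0.7836 ≈ 0.822.

0.822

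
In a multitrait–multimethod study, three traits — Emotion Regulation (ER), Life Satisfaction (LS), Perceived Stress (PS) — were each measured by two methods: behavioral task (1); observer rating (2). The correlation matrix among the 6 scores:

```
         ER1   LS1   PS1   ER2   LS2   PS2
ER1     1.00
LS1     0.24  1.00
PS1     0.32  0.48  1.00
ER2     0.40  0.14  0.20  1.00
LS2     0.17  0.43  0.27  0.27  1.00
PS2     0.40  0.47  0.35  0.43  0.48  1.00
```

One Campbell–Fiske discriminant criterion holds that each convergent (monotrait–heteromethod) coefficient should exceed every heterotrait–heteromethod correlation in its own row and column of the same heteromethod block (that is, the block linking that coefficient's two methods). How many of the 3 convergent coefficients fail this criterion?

Convergent coefficients and their comparison sets:
ER (methods 1·2): 0.40 vs {0.17, 0.14, 0.40, 0.20} → fail.
LS (methods 1·2): 0.43 vs {0.14, 0.17, 0.47, 0.27} → fail.
PS (methods 1·2): 0.35 vs {0.20, 0.40, 0.27, 0.47} → fail.
3 of 3 fail.

3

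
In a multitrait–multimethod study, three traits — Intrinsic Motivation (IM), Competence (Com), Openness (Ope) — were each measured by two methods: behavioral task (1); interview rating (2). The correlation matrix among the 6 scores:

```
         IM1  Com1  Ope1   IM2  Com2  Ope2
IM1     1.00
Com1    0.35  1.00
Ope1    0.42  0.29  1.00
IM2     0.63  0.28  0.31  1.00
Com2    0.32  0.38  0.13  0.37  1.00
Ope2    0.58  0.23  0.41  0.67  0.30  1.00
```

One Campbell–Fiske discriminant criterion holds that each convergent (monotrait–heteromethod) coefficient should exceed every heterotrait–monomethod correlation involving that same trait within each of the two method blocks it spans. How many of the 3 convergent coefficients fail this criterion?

2

Convergent coefficients and their comparison sets:
IM (methods 1·2): 0.63 vs {0.35, 0.37, 0.42, 0.67} → fail.
Com (methods 1·2): 0.38 vs {0.35, 0.37, 0.29, 0.30} → pass.
Ope (methods 1·2): 0.41 vs {0.42, 0.67, 0.29, 0.30} → fail.
2 of 3 fail.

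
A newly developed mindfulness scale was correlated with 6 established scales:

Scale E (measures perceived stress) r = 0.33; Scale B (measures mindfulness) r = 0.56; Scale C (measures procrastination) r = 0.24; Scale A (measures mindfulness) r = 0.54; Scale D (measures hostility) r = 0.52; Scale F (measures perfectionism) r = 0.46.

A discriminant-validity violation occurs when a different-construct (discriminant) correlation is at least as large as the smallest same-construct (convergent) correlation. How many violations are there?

0

Convergent (same construct = mindfulness): Scale B, Scale A.
Smallest convergent = 0.54. Discriminant values: 0.33, 0.24, 0.52, 0.46; count ≥ 0.54 → 0.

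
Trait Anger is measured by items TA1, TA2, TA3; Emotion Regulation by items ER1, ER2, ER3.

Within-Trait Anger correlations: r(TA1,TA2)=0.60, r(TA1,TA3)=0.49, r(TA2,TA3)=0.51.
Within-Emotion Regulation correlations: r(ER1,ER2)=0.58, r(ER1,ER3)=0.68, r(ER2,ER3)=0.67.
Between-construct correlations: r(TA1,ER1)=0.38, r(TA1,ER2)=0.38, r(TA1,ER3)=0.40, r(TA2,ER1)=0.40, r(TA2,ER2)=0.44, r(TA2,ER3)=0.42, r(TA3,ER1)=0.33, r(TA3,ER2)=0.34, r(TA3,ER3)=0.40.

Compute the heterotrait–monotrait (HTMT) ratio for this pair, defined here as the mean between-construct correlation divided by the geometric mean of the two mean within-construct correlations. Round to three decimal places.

Mean between = 3.49/9 = 0.3878.
Mean within-TA = 1.60/3 = 0.5333; mean within-ER = 1.93/3 = 0.6433.
Geometric mean = √(0.5333 × 0.6433) = 0.5857.
HTMT = 0.3878 / 0.5857 = 0.662.

0.662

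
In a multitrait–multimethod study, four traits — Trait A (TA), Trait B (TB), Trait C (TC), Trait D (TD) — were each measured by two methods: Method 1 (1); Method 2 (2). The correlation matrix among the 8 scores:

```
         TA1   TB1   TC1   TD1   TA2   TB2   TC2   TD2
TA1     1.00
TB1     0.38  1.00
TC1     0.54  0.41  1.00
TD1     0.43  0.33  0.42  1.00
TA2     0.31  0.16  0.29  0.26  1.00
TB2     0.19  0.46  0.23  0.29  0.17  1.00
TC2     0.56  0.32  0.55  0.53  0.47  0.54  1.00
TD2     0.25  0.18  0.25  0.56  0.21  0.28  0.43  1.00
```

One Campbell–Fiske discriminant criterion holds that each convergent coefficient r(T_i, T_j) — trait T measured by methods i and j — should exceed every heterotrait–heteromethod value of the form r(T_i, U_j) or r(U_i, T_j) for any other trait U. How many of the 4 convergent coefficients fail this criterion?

2

Each convergent coefficient versus the relevant comparison correlations:
TA (methods 1·2): 0.31 vs {0.19, 0.16, 0.56, 0.29, 0.25, 0.26} → fail.
TB (methods 1·2): 0.46 vs {0.16, 0.19, 0.32, 0.23, 0.18, 0.29} → pass.
TC (methods 1·2): 0.55 vs {0.29, 0.56, 0.23, 0.32, 0.25, 0.53} → fail.
TD (methods 1·2): 0.56 vs {0.26, 0.25, 0.29, 0.18, 0.53, 0.25} → pass.
2 of 4 fail.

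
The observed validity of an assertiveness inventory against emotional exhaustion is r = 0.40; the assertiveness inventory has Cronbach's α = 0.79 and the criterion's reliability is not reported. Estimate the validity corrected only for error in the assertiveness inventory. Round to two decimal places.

Single correction: r_c = r_obs / √r_xx = 0.40 / √0.79 = 0.40 / 0.8888 ≈ 0.45.

0.45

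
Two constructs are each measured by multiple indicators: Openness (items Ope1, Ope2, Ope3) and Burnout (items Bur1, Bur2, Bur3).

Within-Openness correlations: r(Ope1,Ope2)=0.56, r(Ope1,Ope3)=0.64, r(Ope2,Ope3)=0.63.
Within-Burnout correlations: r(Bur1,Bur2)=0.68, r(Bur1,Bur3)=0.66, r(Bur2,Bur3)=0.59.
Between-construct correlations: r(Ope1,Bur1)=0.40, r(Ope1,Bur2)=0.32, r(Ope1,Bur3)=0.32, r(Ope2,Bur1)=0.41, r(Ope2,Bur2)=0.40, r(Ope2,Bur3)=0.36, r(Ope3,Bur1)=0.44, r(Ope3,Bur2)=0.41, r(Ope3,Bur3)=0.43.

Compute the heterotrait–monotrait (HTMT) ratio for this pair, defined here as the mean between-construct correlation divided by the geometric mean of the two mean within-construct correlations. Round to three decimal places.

Between-construct mean = 3.49/9 = 0.3878.
Mean within-Ope = 1.83/3 = 0.6100; mean within-Bur = 1.93/3 = 0.6433.
Geometric mean = √(0.6100 × 0.6433) = 0.6264.
HTMT = 0.3878 / 0.6264 = 0.619.

0.619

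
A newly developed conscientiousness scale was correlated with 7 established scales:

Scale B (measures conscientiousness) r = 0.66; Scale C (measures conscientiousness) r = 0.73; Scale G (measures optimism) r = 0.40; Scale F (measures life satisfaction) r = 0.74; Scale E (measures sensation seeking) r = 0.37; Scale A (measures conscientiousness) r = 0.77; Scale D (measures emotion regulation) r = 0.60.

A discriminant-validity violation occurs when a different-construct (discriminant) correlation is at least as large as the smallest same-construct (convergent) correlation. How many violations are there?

1

Convergent (same construct = conscientiousness): Scale B, Scale C, Scale A.
Smallest convergent = 0.66. Discriminant values: 0.40, 0.74, 0.37, 0.60; count ≥ 0.66 → 1.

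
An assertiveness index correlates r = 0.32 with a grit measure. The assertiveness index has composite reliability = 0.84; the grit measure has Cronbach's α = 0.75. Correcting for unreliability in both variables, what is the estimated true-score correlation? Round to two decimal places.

0.40

r_true = r_obs / √(r_xx · r_yy) = 0.32 / √(0.84 × 0.75) = 0.32 / √0.6300 = 0.32 / 0.7937 ≈ 0.40.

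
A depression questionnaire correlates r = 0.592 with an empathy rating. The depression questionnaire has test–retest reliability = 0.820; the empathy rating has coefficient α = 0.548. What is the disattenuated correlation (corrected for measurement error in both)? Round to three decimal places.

0.883

r_true = r_obs / √(r_xx · r_yy) = 0.592 / √(0.820 × 0.548) = 0.592 / √0.449360 = 0.592 / 0.6703 ≈ 0.883.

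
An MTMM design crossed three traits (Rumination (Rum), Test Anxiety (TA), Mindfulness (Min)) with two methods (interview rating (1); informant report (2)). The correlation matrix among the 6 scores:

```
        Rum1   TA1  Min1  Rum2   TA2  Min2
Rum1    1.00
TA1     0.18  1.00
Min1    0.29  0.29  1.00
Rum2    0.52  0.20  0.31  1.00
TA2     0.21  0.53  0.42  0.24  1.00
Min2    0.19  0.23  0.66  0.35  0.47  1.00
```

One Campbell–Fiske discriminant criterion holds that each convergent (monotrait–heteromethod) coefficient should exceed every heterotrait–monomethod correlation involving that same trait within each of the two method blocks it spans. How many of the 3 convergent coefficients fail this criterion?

0

Convergent coefficients and their comparison sets:
Rum (methods 1·2): 0.52 vs {0.18, 0.24, 0.29, 0.35} → pass.
TA (methods 1·2): 0.53 vs {0.18, 0.24, 0.29, 0.47} → pass.
Min (methods 1·2): 0.66 vs {0.29, 0.35, 0.29, 0.47} → pass.
0 of 3 fail.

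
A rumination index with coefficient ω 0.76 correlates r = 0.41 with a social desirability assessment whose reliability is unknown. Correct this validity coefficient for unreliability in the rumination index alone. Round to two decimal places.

0.47

Single correction: r_c = r_obs / √r_xx = 0.41 / √0.76 = 0.41 / 0.8718 ≈ 0.47.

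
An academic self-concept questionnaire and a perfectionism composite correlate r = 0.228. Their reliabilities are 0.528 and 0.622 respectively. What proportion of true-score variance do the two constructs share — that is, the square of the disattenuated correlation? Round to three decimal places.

0.158

Disattenuated r = 0.228 / √(0.528 × 0.622) = 0.228 / 0.5731 = 0.3978.
Shared true-score variance = 0.3978² = 0.1582 ≈ 0.158.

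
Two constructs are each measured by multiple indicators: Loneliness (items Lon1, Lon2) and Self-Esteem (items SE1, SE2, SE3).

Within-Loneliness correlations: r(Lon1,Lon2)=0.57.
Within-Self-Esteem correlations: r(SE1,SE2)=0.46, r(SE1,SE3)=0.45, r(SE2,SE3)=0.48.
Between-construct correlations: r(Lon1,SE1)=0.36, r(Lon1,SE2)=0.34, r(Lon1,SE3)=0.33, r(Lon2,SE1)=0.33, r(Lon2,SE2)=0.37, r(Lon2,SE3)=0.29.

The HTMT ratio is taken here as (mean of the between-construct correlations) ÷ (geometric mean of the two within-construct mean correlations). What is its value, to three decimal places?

0.655

Mean between = 2.02/6 = 0.3367.
Mean within-Lon = 0.57/1 = 0.5700; mean within-SE = 1.39/3 = 0.4633.
Geometric mean = √(0.5700 × 0.4633) = 0.5139.
HTMT = 0.3367 / 0.5139 = 0.655.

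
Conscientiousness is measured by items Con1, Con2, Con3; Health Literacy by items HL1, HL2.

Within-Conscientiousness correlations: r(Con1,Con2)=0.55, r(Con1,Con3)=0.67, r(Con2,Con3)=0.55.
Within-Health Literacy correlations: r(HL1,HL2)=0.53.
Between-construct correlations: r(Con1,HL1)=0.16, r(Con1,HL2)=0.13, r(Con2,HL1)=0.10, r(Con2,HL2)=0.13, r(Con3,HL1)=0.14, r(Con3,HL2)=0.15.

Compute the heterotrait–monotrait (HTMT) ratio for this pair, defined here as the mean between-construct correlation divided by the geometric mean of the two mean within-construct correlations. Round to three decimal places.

0.241

Mean heterotrait r = 0.81/6 = 0.1350.
Mean within-Con = 1.77/3 = 0.5900; mean within-HL = 0.53/1 = 0.5300.
Geometric mean = √(0.5900 × 0.5300) = 0.5592.
HTMT = 0.1350 / 0.5592 = 0.241.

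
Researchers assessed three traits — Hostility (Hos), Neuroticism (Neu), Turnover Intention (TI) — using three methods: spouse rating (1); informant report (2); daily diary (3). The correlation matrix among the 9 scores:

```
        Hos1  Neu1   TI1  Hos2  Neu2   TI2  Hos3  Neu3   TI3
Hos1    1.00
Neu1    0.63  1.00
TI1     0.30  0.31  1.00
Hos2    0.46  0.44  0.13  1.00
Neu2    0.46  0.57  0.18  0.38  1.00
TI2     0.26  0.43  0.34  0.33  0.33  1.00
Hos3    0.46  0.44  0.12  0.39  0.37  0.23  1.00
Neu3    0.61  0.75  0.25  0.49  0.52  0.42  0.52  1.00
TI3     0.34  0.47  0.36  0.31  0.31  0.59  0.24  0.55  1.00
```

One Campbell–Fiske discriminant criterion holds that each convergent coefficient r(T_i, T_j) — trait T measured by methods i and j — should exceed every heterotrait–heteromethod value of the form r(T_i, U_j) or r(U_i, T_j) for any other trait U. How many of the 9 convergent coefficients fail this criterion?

5

Each convergent coefficient versus the relevant comparison correlations:
Hos (methods 1·2): 0.46 vs {0.46, 0.44, 0.26, 0.13} → fail.
Hos (methods 1·3): 0.46 vs {0.61, 0.44, 0.34, 0.12} → fail.
Hos (methods 2·3): 0.39 vs {0.49, 0.37, 0.31, 0.23} → fail.
Neu (methods 1·2): 0.57 vs {0.44, 0.46, 0.43, 0.18} → pass.
Neu (methods 1·3): 0.75 vs {0.44, 0.61, 0.47, 0.25} → pass.
Neu (methods 2·3): 0.52 vs {0.37, 0.49, 0.31, 0.42} → pass.
TI (methods 1·2): 0.34 vs {0.13, 0.26, 0.18, 0.43} → fail.
TI (methods 1·3): 0.36 vs {0.12, 0.34, 0.25, 0.47} → fail.
TI (methods 2·3): 0.59 vs {0.23, 0.31, 0.42, 0.31} → pass.
5 of 9 fail.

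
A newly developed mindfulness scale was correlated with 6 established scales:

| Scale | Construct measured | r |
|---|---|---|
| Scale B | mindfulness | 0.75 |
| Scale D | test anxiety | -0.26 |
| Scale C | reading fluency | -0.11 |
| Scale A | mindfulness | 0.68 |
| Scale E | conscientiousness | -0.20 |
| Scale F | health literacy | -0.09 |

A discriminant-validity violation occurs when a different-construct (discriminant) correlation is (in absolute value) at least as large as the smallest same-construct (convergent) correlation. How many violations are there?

Convergent (same construct = mindfulness): Scale B, Scale A.
Smallest convergent = 0.68. Discriminant |r|: 0.26, 0.11, 0.20, 0.09; count ≥ 0.68 → 0.

0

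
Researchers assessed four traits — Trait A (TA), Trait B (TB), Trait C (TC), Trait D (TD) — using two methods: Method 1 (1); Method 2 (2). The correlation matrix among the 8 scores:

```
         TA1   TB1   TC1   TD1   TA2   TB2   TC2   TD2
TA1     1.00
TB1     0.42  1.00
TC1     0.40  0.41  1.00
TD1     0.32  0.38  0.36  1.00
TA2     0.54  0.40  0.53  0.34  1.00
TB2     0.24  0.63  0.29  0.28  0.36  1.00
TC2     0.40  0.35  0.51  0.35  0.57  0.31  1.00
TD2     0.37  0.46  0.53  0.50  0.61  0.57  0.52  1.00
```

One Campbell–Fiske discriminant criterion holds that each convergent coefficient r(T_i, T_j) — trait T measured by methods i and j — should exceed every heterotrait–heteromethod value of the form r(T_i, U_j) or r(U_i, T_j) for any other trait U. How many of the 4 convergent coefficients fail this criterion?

Convergent coefficients and their comparison sets:
TA (methods 1·2): 0.54 vs {0.24, 0.40, 0.40, 0.53, 0.37, 0.34} → pass.
TB (methods 1·2): 0.63 vs {0.40, 0.24, 0.35, 0.29, 0.46, 0.28} → pass.
TC (methods 1·2): 0.51 vs {0.53, 0.40, 0.29, 0.35, 0.53, 0.35} → fail.
TD (methods 1·2): 0.50 vs {0.34, 0.37, 0.28, 0.46, 0.35, 0.53} → fail.
2 of 4 fail.

2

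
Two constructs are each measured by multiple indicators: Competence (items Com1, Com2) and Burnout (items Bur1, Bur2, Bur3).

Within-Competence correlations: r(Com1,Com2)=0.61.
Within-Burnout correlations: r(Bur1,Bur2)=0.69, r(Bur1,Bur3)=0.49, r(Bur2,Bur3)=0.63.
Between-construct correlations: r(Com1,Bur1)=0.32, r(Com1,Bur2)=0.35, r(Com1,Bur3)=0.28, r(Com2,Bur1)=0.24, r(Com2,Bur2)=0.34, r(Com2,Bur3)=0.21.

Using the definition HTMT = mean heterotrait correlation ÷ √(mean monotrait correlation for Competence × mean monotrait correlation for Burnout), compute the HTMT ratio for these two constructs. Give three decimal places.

0.478

Mean between = 1.74/6 = 0.2900.
Mean within-Com = 0.61/1 = 0.6100; mean within-Bur = 1.81/3 = 0.6033.
Geometric mean = √(0.6100 × 0.6033) = 0.6066.
HTMT = 0.2900 / 0.6066 = 0.478.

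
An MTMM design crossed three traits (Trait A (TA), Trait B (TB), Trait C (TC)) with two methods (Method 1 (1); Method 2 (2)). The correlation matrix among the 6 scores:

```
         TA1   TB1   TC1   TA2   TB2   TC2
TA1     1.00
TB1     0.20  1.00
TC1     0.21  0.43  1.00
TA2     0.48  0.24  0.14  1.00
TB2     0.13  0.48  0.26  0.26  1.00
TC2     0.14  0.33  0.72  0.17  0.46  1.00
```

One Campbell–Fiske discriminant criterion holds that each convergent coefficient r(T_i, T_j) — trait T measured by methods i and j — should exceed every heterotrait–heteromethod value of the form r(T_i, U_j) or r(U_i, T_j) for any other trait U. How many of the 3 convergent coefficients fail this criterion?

Convergent coefficients and their comparison sets:
TA (methods 1·2): 0.48 vs {0.13, 0.24, 0.14, 0.14} → pass.
TB (methods 1·2): 0.48 vs {0.24, 0.13, 0.33, 0.26} → pass.
TC (methods 1·2): 0.72 vs {0.14, 0.14, 0.26, 0.33} → pass.
0 of 3 fail.

0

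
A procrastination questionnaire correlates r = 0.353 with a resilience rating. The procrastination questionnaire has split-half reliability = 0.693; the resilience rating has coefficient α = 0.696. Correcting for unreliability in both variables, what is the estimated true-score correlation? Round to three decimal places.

0.508

r_true = r_obs / √(r_xx · r_yy) = 0.353 / √(0.693 × 0.696) = 0.353 / √0.482328 = 0.353 / 0.6945 ≈ 0.508.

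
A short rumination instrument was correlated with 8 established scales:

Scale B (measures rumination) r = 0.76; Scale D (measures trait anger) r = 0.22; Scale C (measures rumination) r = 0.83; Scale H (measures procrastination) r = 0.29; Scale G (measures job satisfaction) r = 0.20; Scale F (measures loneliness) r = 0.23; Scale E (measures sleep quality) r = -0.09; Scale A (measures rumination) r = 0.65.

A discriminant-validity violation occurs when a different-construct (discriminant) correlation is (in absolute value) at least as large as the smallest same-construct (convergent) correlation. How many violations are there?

Convergent (same construct = rumination): Scale B, Scale C, Scale A.
Smallest convergent = 0.65. Discriminant |r|: 0.22, 0.29, 0.20, 0.23, 0.09; count ≥ 0.65 → 0.

0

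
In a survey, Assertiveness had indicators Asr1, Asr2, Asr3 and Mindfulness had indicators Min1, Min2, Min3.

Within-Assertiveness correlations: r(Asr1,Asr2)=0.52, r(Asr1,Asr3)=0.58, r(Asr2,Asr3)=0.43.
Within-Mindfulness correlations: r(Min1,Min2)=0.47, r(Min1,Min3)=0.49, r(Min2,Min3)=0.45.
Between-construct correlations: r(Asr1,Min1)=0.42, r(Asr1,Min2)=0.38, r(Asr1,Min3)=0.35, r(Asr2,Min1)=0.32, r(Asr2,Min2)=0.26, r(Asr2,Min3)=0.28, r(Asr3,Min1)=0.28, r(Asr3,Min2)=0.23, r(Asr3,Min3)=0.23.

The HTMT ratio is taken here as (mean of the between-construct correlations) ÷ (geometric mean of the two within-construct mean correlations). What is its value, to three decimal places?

0.624

Mean heterotrait r = 2.75/9 = 0.3056.
Mean within-Asr = 1.53/3 = 0.5100; mean within-Min = 1.41/3 = 0.4700.
Geometric mean = √(0.5100 × 0.4700) = 0.4896.
HTMT = 0.3056 / 0.4896 = 0.624.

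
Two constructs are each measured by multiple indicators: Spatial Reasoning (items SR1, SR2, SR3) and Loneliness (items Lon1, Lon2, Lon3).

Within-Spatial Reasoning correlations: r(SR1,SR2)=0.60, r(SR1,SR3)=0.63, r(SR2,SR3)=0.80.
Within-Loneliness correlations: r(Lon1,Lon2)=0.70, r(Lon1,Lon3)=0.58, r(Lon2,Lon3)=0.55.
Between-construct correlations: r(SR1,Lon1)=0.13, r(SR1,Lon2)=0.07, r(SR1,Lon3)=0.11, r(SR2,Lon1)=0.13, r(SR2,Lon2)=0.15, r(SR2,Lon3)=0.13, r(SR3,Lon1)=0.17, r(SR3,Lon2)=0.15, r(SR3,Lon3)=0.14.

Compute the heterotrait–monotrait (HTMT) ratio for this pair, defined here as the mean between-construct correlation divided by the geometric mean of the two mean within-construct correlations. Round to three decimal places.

0.204

Mean between = 1.18/9 = 0.1311.
Mean within-SR = 2.03/3 = 0.6767; mean within-Lon = 1.83/3 = 0.6100.
Geometric mean = √(0.6767 × 0.6100) = 0.6425.
HTMT = 0.1311 / 0.6425 = 0.204.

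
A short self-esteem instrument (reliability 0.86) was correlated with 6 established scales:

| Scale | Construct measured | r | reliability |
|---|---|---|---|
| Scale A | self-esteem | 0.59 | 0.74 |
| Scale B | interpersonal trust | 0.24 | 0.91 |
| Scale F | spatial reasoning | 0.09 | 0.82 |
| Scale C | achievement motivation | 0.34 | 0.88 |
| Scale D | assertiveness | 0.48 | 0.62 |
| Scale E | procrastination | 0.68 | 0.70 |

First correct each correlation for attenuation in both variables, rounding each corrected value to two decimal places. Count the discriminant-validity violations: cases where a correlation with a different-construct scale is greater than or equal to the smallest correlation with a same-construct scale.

Disattenuated r (r / √(r_scale · r_new)):
  Scale A (conv): 0.59 / √(0.74·0.86) = 0.74
  Scale B (disc): 0.24 / √(0.91·0.86) = 0.27
  Scale F (disc): 0.09 / √(0.82·0.86) = 0.11
  Scale C (disc): 0.34 / √(0.88·0.86) = 0.39
  Scale D (disc): 0.48 / √(0.62·0.86) = 0.66
  Scale E (disc): 0.68 / √(0.70·0.86) = 0.88
Smallest convergent = 0.74. Discriminant values: 0.27, 0.11, 0.39, 0.66, 0.88; count ≥ 0.74 → 1.

1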